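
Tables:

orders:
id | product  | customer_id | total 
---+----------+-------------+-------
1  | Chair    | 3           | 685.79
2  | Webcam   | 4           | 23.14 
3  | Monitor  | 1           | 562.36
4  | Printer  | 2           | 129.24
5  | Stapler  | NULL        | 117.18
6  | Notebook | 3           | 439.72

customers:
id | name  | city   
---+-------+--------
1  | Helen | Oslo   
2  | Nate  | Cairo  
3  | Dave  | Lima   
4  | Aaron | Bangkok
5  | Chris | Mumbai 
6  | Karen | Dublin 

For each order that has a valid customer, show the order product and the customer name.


INNER JOIN keeps only orders rows whose customer_id matches an id in customers. Walk through each order:
  - order 1 (Chair): customer_id=3 -> matches Dave
  - order 2 (Webcam): customer_id=4 -> matches Aaron
  - order 3 (Monitor): customer_id=1 -> matches Helen
  - order 4 (Printer): customer_id=2 -> matches Nate
  - order 5 (Stapler): customer_id=NULL, no match -> dropped
  - order 6 (Notebook): customer_id=3 -> matches Dave
So 1 of 6 rows is dropped.

SQL:
SELECT a.product, b.name AS customer
FROM orders a
INNER JOIN customers b ON a.customer_id = b.id

Result:
product  | customer
---------+---------
Chair    | Dave    
Webcam   | Aaron   
Monitor  | Helen   
Printer  | Nate    
Notebook | Dave    


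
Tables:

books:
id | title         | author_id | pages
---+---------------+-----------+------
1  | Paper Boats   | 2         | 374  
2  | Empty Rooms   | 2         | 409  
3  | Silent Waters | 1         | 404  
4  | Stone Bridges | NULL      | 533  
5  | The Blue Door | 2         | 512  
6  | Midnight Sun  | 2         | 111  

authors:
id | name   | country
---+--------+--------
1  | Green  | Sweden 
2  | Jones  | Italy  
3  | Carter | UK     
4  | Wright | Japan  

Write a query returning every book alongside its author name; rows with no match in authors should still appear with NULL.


LEFT JOIN keeps every row from books (the left table); where author_id has no match in authors, the author columns become NULL. Walk through each book:
  - book 1 (Paper Boats): author_id=2 -> matches Jones
  - book 2 (Empty Rooms): author_id=2 -> matches Jones
  - book 3 (Silent Waters): author_id=1 -> matches Green
  - book 4 (Stone Bridges): author_id=NULL, no match -> kept with NULL
  - book 5 (The Blue Door): author_id=2 -> matches Jones
  - book 6 (Midnight Sun): author_id=2 -> matches Jones
All 6 rows appear; 1 has NULL author.

SQL:
SELECT a.title, b.name AS author
FROM books a
LEFT JOIN authors b ON a.author_id = b.id

Result:
title         | author
--------------+-------
Paper Boats   | Jones 
Empty Rooms   | Jones 
Silent Waters | Green 
Stone Bridges | NULL  
The Blue Door | Jones 
Midnight Sun  | Jones 


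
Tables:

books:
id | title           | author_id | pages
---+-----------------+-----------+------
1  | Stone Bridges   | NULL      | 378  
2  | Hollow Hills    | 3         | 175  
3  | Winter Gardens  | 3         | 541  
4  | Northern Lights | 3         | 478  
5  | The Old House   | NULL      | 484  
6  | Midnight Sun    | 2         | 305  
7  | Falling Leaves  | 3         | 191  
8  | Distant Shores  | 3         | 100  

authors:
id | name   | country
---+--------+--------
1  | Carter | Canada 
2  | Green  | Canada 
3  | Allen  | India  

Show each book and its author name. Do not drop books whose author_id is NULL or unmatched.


LEFT JOIN keeps every row from books (the left table); where author_id has no match in authors, the author columns become NULL. Walk through each book:
  - book 1 (Stone Bridges): author_id=NULL, no match -> kept with NULL
  - book 2 (Hollow Hills): author_id=3 -> matches Allen
  - book 3 (Winter Gardens): author_id=3 -> matches Allen
  - book 4 (Northern Lights): author_id=3 -> matches Allen
  - book 5 (The Old House): author_id=NULL, no match -> kept with NULL
  - book 6 (Midnight Sun): author_id=2 -> matches Green
  - book 7 (Falling Leaves): author_id=3 -> matches Allen
  - book 8 (Distant Shores): author_id=3 -> matches Allen
All 8 rows appear; 2 have NULL author.

SQL:
SELECT a.title, b.name AS author
FROM books a
LEFT JOIN authors b ON a.author_id = b.id

Result:
title           | author
----------------+-------
Stone Bridges   | NULL  
Hollow Hills    | Allen 
Winter Gardens  | Allen 
Northern Lights | Allen 
The Old House   | NULL  
Midnight Sun    | Green 
Falling Leaves  | Allen 
Distant Shores  | Allen 


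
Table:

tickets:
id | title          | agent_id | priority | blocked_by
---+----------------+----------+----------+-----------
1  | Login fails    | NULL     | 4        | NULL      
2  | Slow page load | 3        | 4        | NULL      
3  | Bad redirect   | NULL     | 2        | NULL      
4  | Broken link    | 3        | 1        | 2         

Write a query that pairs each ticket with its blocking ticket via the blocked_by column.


This is a self-join: tickets is joined to a second copy of itself, matching each row's blocked_by to another row's id. Use LEFT JOIN so rows with blocked_by=NULL are kept.
  - ticket 1 (Login fails): blocked_by=NULL -> NULL
  - ticket 2 (Slow page load): blocked_by=NULL -> NULL
  - ticket 3 (Bad redirect): blocked_by=NULL -> NULL
  - ticket 4 (Broken link): blocked_by=2 -> Slow page load

SQL:
SELECT a.title AS item, b.title AS blocked_by
FROM tickets a
LEFT JOIN tickets b ON a.blocked_by = b.id

Result:
item           | blocked_by    
---------------+---------------
Login fails    | NULL          
Slow page load | NULL          
Bad redirect   | NULL          
Broken link    | Slow page load


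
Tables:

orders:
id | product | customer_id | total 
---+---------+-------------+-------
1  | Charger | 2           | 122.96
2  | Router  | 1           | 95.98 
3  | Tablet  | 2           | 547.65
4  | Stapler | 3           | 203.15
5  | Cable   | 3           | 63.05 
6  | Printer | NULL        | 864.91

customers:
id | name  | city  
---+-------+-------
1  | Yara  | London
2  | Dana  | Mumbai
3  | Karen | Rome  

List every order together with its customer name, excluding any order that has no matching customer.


INNER JOIN keeps only orders rows whose customer_id matches an id in customers. Walk through each order:
  - order 1 (Charger): customer_id=2 -> matches Dana
  - order 2 (Router): customer_id=1 -> matches Yara
  - order 3 (Tablet): customer_id=2 -> matches Dana
  - order 4 (Stapler): customer_id=3 -> matches Karen
  - order 5 (Cable): customer_id=3 -> matches Karen
  - order 6 (Printer): customer_id=NULL, no match -> dropped
So 1 of 6 rows is dropped.

SQL:
SELECT a.product, b.name AS customer
FROM orders a
INNER JOIN customers b ON a.customer_id = b.id

Result:
product | customer
--------+---------
Charger | Dana    
Router  | Yara    
Tablet  | Dana    
Stapler | Karen   
Cable   | Karen   


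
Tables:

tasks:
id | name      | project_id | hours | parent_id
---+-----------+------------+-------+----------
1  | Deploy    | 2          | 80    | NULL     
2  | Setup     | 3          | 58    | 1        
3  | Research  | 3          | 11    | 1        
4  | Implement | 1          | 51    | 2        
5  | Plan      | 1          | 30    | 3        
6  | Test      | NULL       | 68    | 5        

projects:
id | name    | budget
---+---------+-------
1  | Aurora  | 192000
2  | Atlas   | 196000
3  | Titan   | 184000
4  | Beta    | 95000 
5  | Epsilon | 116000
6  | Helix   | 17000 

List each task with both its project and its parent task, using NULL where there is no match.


Two LEFT JOINs from the same base table tasks: one to projects via project_id, one to tasks itself via parent_id. Both are LEFT so every task is preserved.
Match against projects:
  - task 1 (Deploy): project_id=2 -> matches Atlas
  - task 2 (Setup): project_id=3 -> matches Titan
  - task 3 (Research): project_id=3 -> matches Titan
  - task 4 (Implement): project_id=1 -> matches Aurora
  - task 5 (Plan): project_id=1 -> matches Aurora
  - task 6 (Test): project_id=NULL, no match -> kept with NULL
Match against tasks (self):
  - task 1 (Deploy): parent_id=NULL -> NULL
  - task 2 (Setup): parent_id=1 -> Deploy
  - task 3 (Research): parent_id=1 -> Deploy
  - task 4 (Implement): parent_id=2 -> Setup
  - task 5 (Plan): parent_id=3 -> Research
  - task 6 (Test): parent_id=5 -> Plan

SQL:
SELECT a.name, b.name AS project, c.name AS parent
FROM tasks a
LEFT JOIN projects b ON a.project_id = b.id
LEFT JOIN tasks c ON a.parent_id = c.id

Result:
name      | project | parent  
----------+---------+---------
Deploy    | Atlas   | NULL    
Setup     | Titan   | Deploy  
Research  | Titan   | Deploy  
Implement | Aurora  | Setup   
Plan      | Aurora  | Research
Test      | NULL    | Plan    


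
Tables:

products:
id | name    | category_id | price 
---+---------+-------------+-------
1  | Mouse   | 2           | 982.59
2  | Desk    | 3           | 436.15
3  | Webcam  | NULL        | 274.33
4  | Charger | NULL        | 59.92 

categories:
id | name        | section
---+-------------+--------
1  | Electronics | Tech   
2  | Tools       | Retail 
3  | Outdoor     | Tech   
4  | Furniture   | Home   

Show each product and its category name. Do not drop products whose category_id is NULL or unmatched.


LEFT JOIN keeps every row from products (the left table); where category_id has no match in categories, the category columns become NULL. Walk through each product:
  - product 1 (Mouse): category_id=2 -> matches Tools
  - product 2 (Desk): category_id=3 -> matches Outdoor
  - product 3 (Webcam): category_id=NULL, no match -> kept with NULL
  - product 4 (Charger): category_id=NULL, no match -> kept with NULL
All 4 rows appear; 2 have NULL category.

SQL:
SELECT a.name, b.name AS category
FROM products a
LEFT JOIN categories b ON a.category_id = b.id

Result:
name    | category
--------+---------
Mouse   | Tools   
Desk    | Outdoor 
Webcam  | NULL    
Charger | NULL    


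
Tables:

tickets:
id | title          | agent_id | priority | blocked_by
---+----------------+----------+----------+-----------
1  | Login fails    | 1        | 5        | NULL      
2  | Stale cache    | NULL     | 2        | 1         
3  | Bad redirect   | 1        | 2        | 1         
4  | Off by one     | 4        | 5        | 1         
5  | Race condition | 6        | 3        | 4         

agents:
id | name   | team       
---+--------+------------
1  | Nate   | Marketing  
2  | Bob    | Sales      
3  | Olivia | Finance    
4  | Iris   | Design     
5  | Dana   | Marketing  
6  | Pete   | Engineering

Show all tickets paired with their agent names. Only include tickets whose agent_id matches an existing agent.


INNER JOIN keeps only tickets rows whose agent_id matches an id in agents. Walk through each ticket:
  - ticket 1 (Login fails): agent_id=1 -> matches Nate
  - ticket 2 (Stale cache): agent_id=NULL, no match -> dropped
  - ticket 3 (Bad redirect): agent_id=1 -> matches Nate
  - ticket 4 (Off by one): agent_id=4 -> matches Iris
  - ticket 5 (Race condition): agent_id=6 -> matches Pete
So 1 of 5 rows is dropped.

SQL:
SELECT a.title, b.name AS agent
FROM tickets a
INNER JOIN agents b ON a.agent_id = b.id

Result:
title          | agent
---------------+------
Login fails    | Nate 
Bad redirect   | Nate 
Off by one     | Iris 
Race condition | Pete 


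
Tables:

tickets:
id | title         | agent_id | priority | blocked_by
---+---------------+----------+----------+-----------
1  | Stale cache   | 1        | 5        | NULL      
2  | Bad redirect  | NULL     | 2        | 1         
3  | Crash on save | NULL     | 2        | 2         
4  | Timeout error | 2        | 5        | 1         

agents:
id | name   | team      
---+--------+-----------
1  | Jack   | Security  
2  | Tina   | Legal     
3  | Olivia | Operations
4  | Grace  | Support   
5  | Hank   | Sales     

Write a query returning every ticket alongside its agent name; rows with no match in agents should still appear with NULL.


LEFT JOIN keeps every row from tickets (the left table); where agent_id has no match in agents, the agent columns become NULL. Walk through each ticket:
  - ticket 1 (Stale cache): agent_id=1 -> matches Jack
  - ticket 2 (Bad redirect): agent_id=NULL, no match -> kept with NULL
  - ticket 3 (Crash on save): agent_id=NULL, no match -> kept with NULL
  - ticket 4 (Timeout error): agent_id=2 -> matches Tina
All 4 rows appear; 2 have NULL agent.

SQL:
SELECT a.title, b.name AS agent
FROM tickets a
LEFT JOIN agents b ON a.agent_id = b.id

Result:
title         | agent
--------------+------
Stale cache   | Jack 
Bad redirect  | NULL 
Crash on save | NULL 
Timeout error | Tina 


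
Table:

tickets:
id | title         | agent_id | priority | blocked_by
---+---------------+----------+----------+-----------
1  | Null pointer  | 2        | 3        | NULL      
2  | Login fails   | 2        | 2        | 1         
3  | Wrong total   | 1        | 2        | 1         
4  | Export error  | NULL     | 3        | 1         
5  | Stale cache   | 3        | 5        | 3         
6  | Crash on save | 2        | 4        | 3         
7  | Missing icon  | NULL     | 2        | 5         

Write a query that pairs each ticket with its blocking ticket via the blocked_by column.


This is a self-join: tickets is joined to a second copy of itself, matching each row's blocked_by to another row's id. Use LEFT JOIN so rows with blocked_by=NULL are kept.
  - ticket 1 (Null pointer): blocked_by=NULL -> NULL
  - ticket 2 (Login fails): blocked_by=1 -> Null pointer
  - ticket 3 (Wrong total): blocked_by=1 -> Null pointer
  - ticket 4 (Export error): blocked_by=1 -> Null pointer
  - ticket 5 (Stale cache): blocked_by=3 -> Wrong total
  - ticket 6 (Crash on save): blocked_by=3 -> Wrong total
  - ticket 7 (Missing icon): blocked_by=5 -> Stale cache

SQL:
SELECT a.title AS item, b.title AS blocked_by
FROM tickets a
LEFT JOIN tickets b ON a.blocked_by = b.id

Result:
item          | blocked_by  
--------------+-------------
Null pointer  | NULL        
Login fails   | Null pointer
Wrong total   | Null pointer
Export error  | Null pointer
Stale cache   | Wrong total 
Crash on save | Wrong total 
Missing icon  | Stale cache 


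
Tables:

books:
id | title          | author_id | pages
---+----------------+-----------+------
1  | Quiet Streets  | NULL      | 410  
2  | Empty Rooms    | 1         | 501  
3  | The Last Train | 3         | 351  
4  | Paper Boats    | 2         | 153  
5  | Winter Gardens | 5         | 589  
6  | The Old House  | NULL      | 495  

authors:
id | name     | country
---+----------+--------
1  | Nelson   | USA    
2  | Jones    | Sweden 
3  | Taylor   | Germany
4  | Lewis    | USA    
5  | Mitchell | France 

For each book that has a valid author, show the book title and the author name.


INNER JOIN keeps only books rows whose author_id matches an id in authors. Walk through each book:
  - book 1 (Quiet Streets): author_id=NULL, no match -> dropped
  - book 2 (Empty Rooms): author_id=1 -> matches Nelson
  - book 3 (The Last Train): author_id=3 -> matches Taylor
  - book 4 (Paper Boats): author_id=2 -> matches Jones
  - book 5 (Winter Gardens): author_id=5 -> matches Mitchell
  - book 6 (The Old House): author_id=NULL, no match -> dropped
So 2 of 6 rows are dropped.

SQL:
SELECT a.title, b.name AS author
FROM books a
INNER JOIN authors b ON a.author_id = b.id

Result:
title          | author  
---------------+---------
Empty Rooms    | Nelson  
The Last Train | Taylor  
Paper Boats    | Jones   
Winter Gardens | Mitchell


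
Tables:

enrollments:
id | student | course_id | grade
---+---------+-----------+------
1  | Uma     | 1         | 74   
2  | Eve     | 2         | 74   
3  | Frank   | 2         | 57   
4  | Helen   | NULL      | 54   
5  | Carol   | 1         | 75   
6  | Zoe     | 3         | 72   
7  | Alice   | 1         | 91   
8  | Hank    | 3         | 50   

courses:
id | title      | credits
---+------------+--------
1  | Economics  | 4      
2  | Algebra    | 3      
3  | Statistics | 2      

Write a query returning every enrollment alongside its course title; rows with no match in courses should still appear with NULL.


LEFT JOIN keeps every row from enrollments (the left table); where course_id has no match in courses, the course columns become NULL. Walk through each enrollment:
  - enrollment 1 (Uma): course_id=1 -> matches Economics
  - enrollment 2 (Eve): course_id=2 -> matches Algebra
  - enrollment 3 (Frank): course_id=2 -> matches Algebra
  - enrollment 4 (Helen): course_id=NULL, no match -> kept with NULL
  - enrollment 5 (Carol): course_id=1 -> matches Economics
  - enrollment 6 (Zoe): course_id=3 -> matches Statistics
  - enrollment 7 (Alice): course_id=1 -> matches Economics
  - enrollment 8 (Hank): course_id=3 -> matches Statistics
All 8 rows appear; 1 has NULL course.

SQL:
SELECT a.student, b.title AS course
FROM enrollments a
LEFT JOIN courses b ON a.course_id = b.id

Result:
student | course    
--------+-----------
Uma     | Economics 
Eve     | Algebra   
Frank   | Algebra   
Helen   | NULL      
Carol   | Economics 
Zoe     | Statistics
Alice   | Economics 
Hank    | Statistics


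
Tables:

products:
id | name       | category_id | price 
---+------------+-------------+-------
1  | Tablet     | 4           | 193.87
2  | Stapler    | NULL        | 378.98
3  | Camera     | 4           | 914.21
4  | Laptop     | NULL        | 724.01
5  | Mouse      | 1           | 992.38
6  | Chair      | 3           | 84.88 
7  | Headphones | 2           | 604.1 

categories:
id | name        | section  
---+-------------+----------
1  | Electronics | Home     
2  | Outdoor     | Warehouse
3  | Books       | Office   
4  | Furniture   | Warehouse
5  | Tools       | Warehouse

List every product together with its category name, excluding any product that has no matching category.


INNER JOIN keeps only products rows whose category_id matches an id in categories. Walk through each product:
  - product 1 (Tablet): category_id=4 -> matches Furniture
  - product 2 (Stapler): category_id=NULL, no match -> dropped
  - product 3 (Camera): category_id=4 -> matches Furniture
  - product 4 (Laptop): category_id=NULL, no match -> dropped
  - product 5 (Mouse): category_id=1 -> matches Electronics
  - product 6 (Chair): category_id=3 -> matches Books
  - product 7 (Headphones): category_id=2 -> matches Outdoor
So 2 of 7 rows are dropped.

SQL:
SELECT a.name, b.name AS category
FROM products a
INNER JOIN categories b ON a.category_id = b.id

Result:
name       | category   
-----------+------------
Tablet     | Furniture  
Camera     | Furniture  
Mouse      | Electronics
Chair      | Books      
Headphones | Outdoor    


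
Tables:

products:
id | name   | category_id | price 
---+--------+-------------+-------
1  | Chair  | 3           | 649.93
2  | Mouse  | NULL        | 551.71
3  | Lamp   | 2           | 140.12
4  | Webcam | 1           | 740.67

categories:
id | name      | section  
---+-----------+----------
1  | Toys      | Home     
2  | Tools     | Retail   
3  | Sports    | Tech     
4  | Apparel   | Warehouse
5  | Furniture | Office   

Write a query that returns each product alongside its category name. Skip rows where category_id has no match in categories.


INNER JOIN keeps only products rows whose category_id matches an id in categories. Walk through each product:
  - product 1 (Chair): category_id=3 -> matches Sports
  - product 2 (Mouse): category_id=NULL, no match -> dropped
  - product 3 (Lamp): category_id=2 -> matches Tools
  - product 4 (Webcam): category_id=1 -> matches Toys
So 1 of 4 rows is dropped.

SQL:
SELECT a.name, b.name AS category
FROM products a
INNER JOIN categories b ON a.category_id = b.id

Result:
name   | category
-------+---------
Chair  | Sports  
Lamp   | Tools   
Webcam | Toys    


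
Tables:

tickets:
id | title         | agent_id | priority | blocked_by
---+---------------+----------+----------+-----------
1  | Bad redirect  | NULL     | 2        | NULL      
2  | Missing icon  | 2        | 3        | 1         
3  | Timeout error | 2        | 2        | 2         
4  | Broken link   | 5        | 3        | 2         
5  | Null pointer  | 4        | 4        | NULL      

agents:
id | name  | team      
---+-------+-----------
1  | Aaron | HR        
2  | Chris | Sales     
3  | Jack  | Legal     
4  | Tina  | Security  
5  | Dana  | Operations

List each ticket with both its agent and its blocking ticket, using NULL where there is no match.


Two LEFT JOINs from the same base table tickets: one to agents via agent_id, one to tickets itself via blocked_by. Both are LEFT so every ticket is preserved.
Match against agents:
  - ticket 1 (Bad redirect): agent_id=NULL, no match -> kept with NULL
  - ticket 2 (Missing icon): agent_id=2 -> matches Chris
  - ticket 3 (Timeout error): agent_id=2 -> matches Chris
  - ticket 4 (Broken link): agent_id=5 -> matches Dana
  - ticket 5 (Null pointer): agent_id=4 -> matches Tina
Match against tickets (self):
  - ticket 1 (Bad redirect): blocked_by=NULL -> NULL
  - ticket 2 (Missing icon): blocked_by=1 -> Bad redirect
  - ticket 3 (Timeout error): blocked_by=2 -> Missing icon
  - ticket 4 (Broken link): blocked_by=2 -> Missing icon
  - ticket 5 (Null pointer): blocked_by=NULL -> NULL

SQL:
SELECT a.title, b.name AS agent, c.title AS blocked_by
FROM tickets a
LEFT JOIN agents b ON a.agent_id = b.id
LEFT JOIN tickets c ON a.blocked_by = c.id

Result:
title         | agent | blocked_by  
--------------+-------+-------------
Bad redirect  | NULL  | NULL        
Missing icon  | Chris | Bad redirect
Timeout error | Chris | Missing icon
Broken link   | Dana  | Missing icon
Null pointer  | Tina  | NULL        


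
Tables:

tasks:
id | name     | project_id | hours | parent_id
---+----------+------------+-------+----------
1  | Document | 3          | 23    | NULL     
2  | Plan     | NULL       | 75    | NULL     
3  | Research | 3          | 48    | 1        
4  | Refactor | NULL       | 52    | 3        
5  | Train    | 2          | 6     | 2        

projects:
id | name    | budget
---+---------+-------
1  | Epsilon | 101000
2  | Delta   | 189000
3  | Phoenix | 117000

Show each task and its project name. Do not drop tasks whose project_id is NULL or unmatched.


LEFT JOIN keeps every row from tasks (the left table); where project_id has no match in projects, the project columns become NULL. Walk through each task:
  - task 1 (Document): project_id=3 -> matches Phoenix
  - task 2 (Plan): project_id=NULL, no match -> kept with NULL
  - task 3 (Research): project_id=3 -> matches Phoenix
  - task 4 (Refactor): project_id=NULL, no match -> kept with NULL
  - task 5 (Train): project_id=2 -> matches Delta
All 5 rows appear; 2 have NULL project.

SQL:
SELECT a.name, b.name AS project
FROM tasks a
LEFT JOIN projects b ON a.project_id = b.id

Result:
name     | project
---------+--------
Document | Phoenix
Plan     | NULL   
Research | Phoenix
Refactor | NULL   
Train    | Delta  


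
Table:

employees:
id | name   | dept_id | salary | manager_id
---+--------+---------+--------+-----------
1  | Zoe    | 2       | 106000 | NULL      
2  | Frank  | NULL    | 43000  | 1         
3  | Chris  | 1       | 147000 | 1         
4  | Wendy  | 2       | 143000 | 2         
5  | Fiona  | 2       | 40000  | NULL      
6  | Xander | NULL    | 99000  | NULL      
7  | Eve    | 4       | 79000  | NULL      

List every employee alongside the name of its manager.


This is a self-join: employees is joined to a second copy of itself, matching each row's manager_id to another row's id. Use LEFT JOIN so rows with manager_id=NULL are kept.
  - employee 1 (Zoe): manager_id=NULL -> NULL
  - employee 2 (Frank): manager_id=1 -> Zoe
  - employee 3 (Chris): manager_id=1 -> Zoe
  - employee 4 (Wendy): manager_id=2 -> Frank
  - employee 5 (Fiona): manager_id=NULL -> NULL
  - employee 6 (Xander): manager_id=NULL -> NULL
  - employee 7 (Eve): manager_id=NULL -> NULL

SQL:
SELECT a.name AS item, b.name AS manager
FROM employees a
LEFT JOIN employees b ON a.manager_id = b.id

Result:
item   | manager
-------+--------
Zoe    | NULL   
Frank  | Zoe    
Chris  | Zoe    
Wendy  | Frank  
Fiona  | NULL   
Xander | NULL   
Eve    | NULL   


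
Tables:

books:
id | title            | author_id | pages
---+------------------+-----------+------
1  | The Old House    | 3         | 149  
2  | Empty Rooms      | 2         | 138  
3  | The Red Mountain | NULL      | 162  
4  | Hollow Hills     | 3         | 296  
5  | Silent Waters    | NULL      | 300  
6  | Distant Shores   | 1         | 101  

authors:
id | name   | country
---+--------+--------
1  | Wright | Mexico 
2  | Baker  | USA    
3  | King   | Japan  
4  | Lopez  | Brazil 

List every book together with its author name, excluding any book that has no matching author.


INNER JOIN keeps only books rows whose author_id matches an id in authors. Walk through each book:
  - book 1 (The Old House): author_id=3 -> matches King
  - book 2 (Empty Rooms): author_id=2 -> matches Baker
  - book 3 (The Red Mountain): author_id=NULL, no match -> dropped
  - book 4 (Hollow Hills): author_id=3 -> matches King
  - book 5 (Silent Waters): author_id=NULL, no match -> dropped
  - book 6 (Distant Shores): author_id=1 -> matches Wright
So 2 of 6 rows are dropped.

SQL:
SELECT a.title, b.name AS author
FROM books a
INNER JOIN authors b ON a.author_id = b.id

Result:
title          | author
---------------+-------
The Old House  | King  
Empty Rooms    | Baker 
Hollow Hills   | King  
Distant Shores | Wright


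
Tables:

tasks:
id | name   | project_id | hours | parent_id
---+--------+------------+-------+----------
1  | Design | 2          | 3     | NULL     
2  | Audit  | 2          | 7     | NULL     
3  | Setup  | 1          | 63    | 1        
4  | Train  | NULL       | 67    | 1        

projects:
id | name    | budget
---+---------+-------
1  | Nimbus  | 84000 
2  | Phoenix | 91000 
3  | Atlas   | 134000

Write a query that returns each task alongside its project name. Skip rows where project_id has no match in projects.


INNER JOIN keeps only tasks rows whose project_id matches an id in projects. Walk through each task:
  - task 1 (Design): project_id=2 -> matches Phoenix
  - task 2 (Audit): project_id=2 -> matches Phoenix
  - task 3 (Setup): project_id=1 -> matches Nimbus
  - task 4 (Train): project_id=NULL, no match -> dropped
So 1 of 4 rows is dropped.

SQL:
SELECT a.name, b.name AS project
FROM tasks a
INNER JOIN projects b ON a.project_id = b.id

Result:
name   | project
-------+--------
Design | Phoenix
Audit  | Phoenix
Setup  | Nimbus 


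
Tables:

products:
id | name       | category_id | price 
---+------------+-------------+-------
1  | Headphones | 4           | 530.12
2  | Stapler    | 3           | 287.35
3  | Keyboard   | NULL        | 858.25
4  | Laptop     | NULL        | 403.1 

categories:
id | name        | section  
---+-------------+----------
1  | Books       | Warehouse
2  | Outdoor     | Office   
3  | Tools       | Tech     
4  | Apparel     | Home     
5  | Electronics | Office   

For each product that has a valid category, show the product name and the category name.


INNER JOIN keeps only products rows whose category_id matches an id in categories. Walk through each product:
  - product 1 (Headphones): category_id=4 -> matches Apparel
  - product 2 (Stapler): category_id=3 -> matches Tools
  - product 3 (Keyboard): category_id=NULL, no match -> dropped
  - product 4 (Laptop): category_id=NULL, no match -> dropped
So 2 of 4 rows are dropped.

SQL:
SELECT a.name, b.name AS category
FROM products a
INNER JOIN categories b ON a.category_id = b.id

Result:
name       | category
-----------+---------
Headphones | Apparel 
Stapler    | Tools   


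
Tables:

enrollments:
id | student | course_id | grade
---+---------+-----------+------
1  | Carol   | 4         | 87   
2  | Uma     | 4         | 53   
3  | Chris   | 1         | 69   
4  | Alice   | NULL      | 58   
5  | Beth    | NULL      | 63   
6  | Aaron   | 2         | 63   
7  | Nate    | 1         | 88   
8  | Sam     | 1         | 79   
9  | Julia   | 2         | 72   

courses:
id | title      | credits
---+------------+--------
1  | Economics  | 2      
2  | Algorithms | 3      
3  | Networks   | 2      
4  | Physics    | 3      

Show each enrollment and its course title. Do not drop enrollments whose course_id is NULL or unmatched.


LEFT JOIN keeps every row from enrollments (the left table); where course_id has no match in courses, the course columns become NULL. Walk through each enrollment:
  - enrollment 1 (Carol): course_id=4 -> matches Physics
  - enrollment 2 (Uma): course_id=4 -> matches Physics
  - enrollment 3 (Chris): course_id=1 -> matches Economics
  - enrollment 4 (Alice): course_id=NULL, no match -> kept with NULL
  - enrollment 5 (Beth): course_id=NULL, no match -> kept with NULL
  - enrollment 6 (Aaron): course_id=2 -> matches Algorithms
  - enrollment 7 (Nate): course_id=1 -> matches Economics
  - enrollment 8 (Sam): course_id=1 -> matches Economics
  - enrollment 9 (Julia): course_id=2 -> matches Algorithms
All 9 rows appear; 2 have NULL course.

SQL:
SELECT a.student, b.title AS course
FROM enrollments a
LEFT JOIN courses b ON a.course_id = b.id

Result:
student | course    
--------+-----------
Carol   | Physics   
Uma     | Physics   
Chris   | Economics 
Alice   | NULL      
Beth    | NULL      
Aaron   | Algorithms
Nate    | Economics 
Sam     | Economics 
Julia   | Algorithms


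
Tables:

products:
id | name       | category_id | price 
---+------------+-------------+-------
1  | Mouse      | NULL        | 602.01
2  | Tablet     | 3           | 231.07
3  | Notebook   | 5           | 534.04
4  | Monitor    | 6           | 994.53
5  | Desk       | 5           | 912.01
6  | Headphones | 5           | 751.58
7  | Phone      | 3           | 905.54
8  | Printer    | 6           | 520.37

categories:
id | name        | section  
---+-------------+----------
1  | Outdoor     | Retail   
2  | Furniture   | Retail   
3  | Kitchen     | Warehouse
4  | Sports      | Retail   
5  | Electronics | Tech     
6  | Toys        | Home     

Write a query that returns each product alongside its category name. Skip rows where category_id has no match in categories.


INNER JOIN keeps only products rows whose category_id matches an id in categories. Walk through each product:
  - product 1 (Mouse): category_id=NULL, no match -> dropped
  - product 2 (Tablet): category_id=3 -> matches Kitchen
  - product 3 (Notebook): category_id=5 -> matches Electronics
  - product 4 (Monitor): category_id=6 -> matches Toys
  - product 5 (Desk): category_id=5 -> matches Electronics
  - product 6 (Headphones): category_id=5 -> matches Electronics
  - product 7 (Phone): category_id=3 -> matches Kitchen
  - product 8 (Printer): category_id=6 -> matches Toys
So 1 of 8 rows is dropped.

SQL:
SELECT a.name, b.name AS category
FROM products a
INNER JOIN categories b ON a.category_id = b.id

Result:
name       | category   
-----------+------------
Tablet     | Kitchen    
Notebook   | Electronics
Monitor    | Toys       
Desk       | Electronics
Headphones | Electronics
Phone      | Kitchen    
Printer    | Toys       


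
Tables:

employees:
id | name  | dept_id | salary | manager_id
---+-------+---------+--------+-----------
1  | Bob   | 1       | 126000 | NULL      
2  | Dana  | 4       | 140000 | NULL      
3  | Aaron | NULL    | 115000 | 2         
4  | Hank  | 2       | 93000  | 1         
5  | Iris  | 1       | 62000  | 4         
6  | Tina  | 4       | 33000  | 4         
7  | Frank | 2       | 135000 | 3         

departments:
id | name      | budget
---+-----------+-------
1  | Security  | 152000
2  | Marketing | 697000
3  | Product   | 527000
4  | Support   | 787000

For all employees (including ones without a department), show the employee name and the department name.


LEFT JOIN keeps every row from employees (the left table); where dept_id has no match in departments, the department columns become NULL. Walk through each employee:
  - employee 1 (Bob): dept_id=1 -> matches Security
  - employee 2 (Dana): dept_id=4 -> matches Support
  - employee 3 (Aaron): dept_id=NULL, no match -> kept with NULL
  - employee 4 (Hank): dept_id=2 -> matches Marketing
  - employee 5 (Iris): dept_id=1 -> matches Security
  - employee 6 (Tina): dept_id=4 -> matches Support
  - employee 7 (Frank): dept_id=2 -> matches Marketing
All 7 rows appear; 1 has NULL department.

SQL:
SELECT a.name, b.name AS department
FROM employees a
LEFT JOIN departments b ON a.dept_id = b.id

Result:
name  | department
------+-----------
Bob   | Security  
Dana  | Support   
Aaron | NULL      
Hank  | Marketing 
Iris  | Security  
Tina  | Support   
Frank | Marketing 


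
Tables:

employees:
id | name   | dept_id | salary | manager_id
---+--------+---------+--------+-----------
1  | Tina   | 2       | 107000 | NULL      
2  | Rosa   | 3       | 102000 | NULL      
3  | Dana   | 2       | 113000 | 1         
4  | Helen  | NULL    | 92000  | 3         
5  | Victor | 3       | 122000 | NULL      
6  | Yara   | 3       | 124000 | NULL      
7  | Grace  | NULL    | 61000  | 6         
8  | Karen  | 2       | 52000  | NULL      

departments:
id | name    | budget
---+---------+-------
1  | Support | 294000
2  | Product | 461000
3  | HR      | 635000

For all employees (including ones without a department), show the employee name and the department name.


LEFT JOIN keeps every row from employees (the left table); where dept_id has no match in departments, the department columns become NULL. Walk through each employee:
  - employee 1 (Tina): dept_id=2 -> matches Product
  - employee 2 (Rosa): dept_id=3 -> matches HR
  - employee 3 (Dana): dept_id=2 -> matches Product
  - employee 4 (Helen): dept_id=NULL, no match -> kept with NULL
  - employee 5 (Victor): dept_id=3 -> matches HR
  - employee 6 (Yara): dept_id=3 -> matches HR
  - employee 7 (Grace): dept_id=NULL, no match -> kept with NULL
  - employee 8 (Karen): dept_id=2 -> matches Product
All 8 rows appear; 2 have NULL department.

SQL:
SELECT a.name, b.name AS department
FROM employees a
LEFT JOIN departments b ON a.dept_id = b.id

Result:
name   | department
-------+-----------
Tina   | Product   
Rosa   | HR        
Dana   | Product   
Helen  | NULL      
Victor | HR        
Yara   | HR        
Grace  | NULL      
Karen  | Product   


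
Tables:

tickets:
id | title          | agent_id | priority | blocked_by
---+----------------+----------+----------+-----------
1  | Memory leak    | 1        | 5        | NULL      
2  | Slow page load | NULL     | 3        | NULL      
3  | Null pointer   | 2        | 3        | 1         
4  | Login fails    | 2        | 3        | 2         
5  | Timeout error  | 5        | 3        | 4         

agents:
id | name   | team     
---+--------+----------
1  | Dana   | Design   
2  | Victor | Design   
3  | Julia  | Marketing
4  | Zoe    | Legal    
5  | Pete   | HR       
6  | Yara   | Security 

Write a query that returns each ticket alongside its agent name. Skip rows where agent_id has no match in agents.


INNER JOIN keeps only tickets rows whose agent_id matches an id in agents. Walk through each ticket:
  - ticket 1 (Memory leak): agent_id=1 -> matches Dana
  - ticket 2 (Slow page load): agent_id=NULL, no match -> dropped
  - ticket 3 (Null pointer): agent_id=2 -> matches Victor
  - ticket 4 (Login fails): agent_id=2 -> matches Victor
  - ticket 5 (Timeout error): agent_id=5 -> matches Pete
So 1 of 5 rows is dropped.

SQL:
SELECT a.title, b.name AS agent
FROM tickets a
INNER JOIN agents b ON a.agent_id = b.id

Result:
title         | agent 
--------------+-------
Memory leak   | Dana  
Null pointer  | Victor
Login fails   | Victor
Timeout error | Pete  


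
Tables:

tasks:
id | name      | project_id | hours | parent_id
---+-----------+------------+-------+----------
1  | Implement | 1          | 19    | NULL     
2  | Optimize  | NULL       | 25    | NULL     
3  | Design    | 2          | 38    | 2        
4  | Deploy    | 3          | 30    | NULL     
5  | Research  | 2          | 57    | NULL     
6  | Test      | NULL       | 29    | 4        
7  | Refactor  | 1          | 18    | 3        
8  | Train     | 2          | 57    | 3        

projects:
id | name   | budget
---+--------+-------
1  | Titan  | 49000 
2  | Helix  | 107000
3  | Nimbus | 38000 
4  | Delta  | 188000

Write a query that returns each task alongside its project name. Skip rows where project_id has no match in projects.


INNER JOIN keeps only tasks rows whose project_id matches an id in projects. Walk through each task:
  - task 1 (Implement): project_id=1 -> matches Titan
  - task 2 (Optimize): project_id=NULL, no match -> dropped
  - task 3 (Design): project_id=2 -> matches Helix
  - task 4 (Deploy): project_id=3 -> matches Nimbus
  - task 5 (Research): project_id=2 -> matches Helix
  - task 6 (Test): project_id=NULL, no match -> dropped
  - task 7 (Refactor): project_id=1 -> matches Titan
  - task 8 (Train): project_id=2 -> matches Helix
So 2 of 8 rows are dropped.

SQL:
SELECT a.name, b.name AS project
FROM tasks a
INNER JOIN projects b ON a.project_id = b.id

Result:
name      | project
----------+--------
Implement | Titan  
Design    | Helix  
Deploy    | Nimbus 
Research  | Helix  
Refactor  | Titan  
Train     | Helix  


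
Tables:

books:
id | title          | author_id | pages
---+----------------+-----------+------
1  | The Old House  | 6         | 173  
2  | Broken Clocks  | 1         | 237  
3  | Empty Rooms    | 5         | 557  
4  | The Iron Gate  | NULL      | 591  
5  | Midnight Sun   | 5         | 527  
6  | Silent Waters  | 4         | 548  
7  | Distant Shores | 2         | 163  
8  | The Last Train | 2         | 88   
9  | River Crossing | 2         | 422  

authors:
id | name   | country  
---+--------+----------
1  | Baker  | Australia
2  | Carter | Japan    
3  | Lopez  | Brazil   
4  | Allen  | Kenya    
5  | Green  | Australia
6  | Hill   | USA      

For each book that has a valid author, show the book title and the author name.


INNER JOIN keeps only books rows whose author_id matches an id in authors. Walk through each book:
  - book 1 (The Old House): author_id=6 -> matches Hill
  - book 2 (Broken Clocks): author_id=1 -> matches Baker
  - book 3 (Empty Rooms): author_id=5 -> matches Green
  - book 4 (The Iron Gate): author_id=NULL, no match -> dropped
  - book 5 (Midnight Sun): author_id=5 -> matches Green
  - book 6 (Silent Waters): author_id=4 -> matches Allen
  - book 7 (Distant Shores): author_id=2 -> matches Carter
  - book 8 (The Last Train): author_id=2 -> matches Carter
  - book 9 (River Crossing): author_id=2 -> matches Carter
So 1 of 9 rows is dropped.

SQL:
SELECT a.title, b.name AS author
FROM books a
INNER JOIN authors b ON a.author_id = b.id

Result:
title          | author
---------------+-------
The Old House  | Hill  
Broken Clocks  | Baker 
Empty Rooms    | Green 
Midnight Sun   | Green 
Silent Waters  | Allen 
Distant Shores | Carter
The Last Train | Carter
River Crossing | Carter


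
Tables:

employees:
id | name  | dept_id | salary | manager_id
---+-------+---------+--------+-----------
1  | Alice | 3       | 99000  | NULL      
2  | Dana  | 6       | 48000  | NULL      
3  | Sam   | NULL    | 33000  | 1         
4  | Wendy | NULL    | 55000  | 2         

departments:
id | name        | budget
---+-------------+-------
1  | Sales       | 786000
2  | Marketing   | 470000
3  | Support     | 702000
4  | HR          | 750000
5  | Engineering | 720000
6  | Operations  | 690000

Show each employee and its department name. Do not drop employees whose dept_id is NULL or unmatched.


LEFT JOIN keeps every row from employees (the left table); where dept_id has no match in departments, the department columns become NULL. Walk through each employee:
  - employee 1 (Alice): dept_id=3 -> matches Support
  - employee 2 (Dana): dept_id=6 -> matches Operations
  - employee 3 (Sam): dept_id=NULL, no match -> kept with NULL
  - employee 4 (Wendy): dept_id=NULL, no match -> kept with NULL
All 4 rows appear; 2 have NULL department.

SQL:
SELECT a.name, b.name AS department
FROM employees a
LEFT JOIN departments b ON a.dept_id = b.id

Result:
name  | department
------+-----------
Alice | Support   
Dana  | Operations
Sam   | NULL      
Wendy | NULL      


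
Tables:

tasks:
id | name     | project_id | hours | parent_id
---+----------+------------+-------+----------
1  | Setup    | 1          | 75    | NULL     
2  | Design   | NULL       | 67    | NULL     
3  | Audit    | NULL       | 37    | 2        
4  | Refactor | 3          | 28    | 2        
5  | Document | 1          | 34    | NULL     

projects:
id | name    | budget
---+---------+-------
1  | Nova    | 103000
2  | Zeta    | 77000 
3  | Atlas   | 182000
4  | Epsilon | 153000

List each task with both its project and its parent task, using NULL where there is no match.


Two LEFT JOINs from the same base table tasks: one to projects via project_id, one to tasks itself via parent_id. Both are LEFT so every task is preserved.
Match against projects:
  - task 1 (Setup): project_id=1 -> matches Nova
  - task 2 (Design): project_id=NULL, no match -> kept with NULL
  - task 3 (Audit): project_id=NULL, no match -> kept with NULL
  - task 4 (Refactor): project_id=3 -> matches Atlas
  - task 5 (Document): project_id=1 -> matches Nova
Match against tasks (self):
  - task 1 (Setup): parent_id=NULL -> NULL
  - task 2 (Design): parent_id=NULL -> NULL
  - task 3 (Audit): parent_id=2 -> Design
  - task 4 (Refactor): parent_id=2 -> Design
  - task 5 (Document): parent_id=NULL -> NULL

SQL:
SELECT a.name, b.name AS project, c.name AS parent
FROM tasks a
LEFT JOIN projects b ON a.project_id = b.id
LEFT JOIN tasks c ON a.parent_id = c.id

Result:
name     | project | parent
---------+---------+-------
Setup    | Nova    | NULL  
Design   | NULL    | NULL  
Audit    | NULL    | Design
Refactor | Atlas   | Design
Document | Nova    | NULL  
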